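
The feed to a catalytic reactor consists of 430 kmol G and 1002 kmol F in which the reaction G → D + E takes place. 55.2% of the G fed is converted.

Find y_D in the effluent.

0.142

G reacted = 0.552 × 430 = 237.4 kmol; ν_G = −1, so ξ = 237.4/1 = 237.4 kmol.
Outlet amounts (n = n₀ + ν ξ):
  G: 430 − 1(237.4) = 192.6
  D: 0 + 1(237.4) = 237.4
  E: 0 + 1(237.4) = 237.4
  F: 1002 (inert)
Total out = 1669 kmol; y_D = 237.4 / 1669 = 0.1422.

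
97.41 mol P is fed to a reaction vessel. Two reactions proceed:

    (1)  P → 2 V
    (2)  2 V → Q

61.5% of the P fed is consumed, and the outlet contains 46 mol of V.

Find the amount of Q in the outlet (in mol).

Conversion of P: P consumed = 1ξ₁ = 0.615 × 97.41 → ξ₁ = 59.91 mol.
V balance: n_V = 0 + 2ξ₁ − 2ξ₂ = 46 → ξ₂ = (2·59.91 − 46)/2 = 36.91 mol.
Outlet amounts (n = n₀ + Σ ν·ξ):
  P: 97.41 − 1(59.91) = 37.5
  V: 0 + 2(59.91) − 2(36.91) = 46
  Q: 0 + 1(36.91) = 36.91

36.9 mol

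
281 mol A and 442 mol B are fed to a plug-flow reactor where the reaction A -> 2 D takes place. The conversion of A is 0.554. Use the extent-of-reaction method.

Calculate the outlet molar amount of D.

A reacted = 0.554 × 281 = 155.7 mol; ν_A = −1, so ξ = 155.7/1 = 155.7 mol.
Outlet amounts (n = n₀ + ν ξ):
  A: 281 − 1(155.7) = 125.3
  D: 0 + 2(155.7) = 311.3
  B: 442 (inert)

311 mol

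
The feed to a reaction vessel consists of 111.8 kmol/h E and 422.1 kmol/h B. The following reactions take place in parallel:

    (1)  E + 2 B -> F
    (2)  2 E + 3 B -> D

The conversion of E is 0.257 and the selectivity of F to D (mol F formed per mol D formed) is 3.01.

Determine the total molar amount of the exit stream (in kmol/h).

476 kmol/h

Conversion of E: E consumed = 0.257 × 111.8 = 28.73 kmol/h = 1ξ₁ + 2ξ₂.
Selectivity: 1ξ₁ / (1ξ₂) = 3.01 → ξ₁ = 3.01 ξ₂.
Substitute: (1·3.01 + 2) ξ₂ = 28.73 → ξ₂ = 5.735 kmol/h, ξ₁ = 17.26 kmol/h.
Outlet amounts (n = n₀ + Σ ν·ξ):
  E: 111.8 − 1(17.26) − 2(5.735) = 83.07
  B: 422.1 − 2(17.26) − 3(5.735) = 370.4
  F: 0 + 1(17.26) = 17.26
  D: 0 + 1(5.735) = 5.735
Total out = 83.07 + 370.4 + 17.26 + 5.735 = 476.4 kmol/h.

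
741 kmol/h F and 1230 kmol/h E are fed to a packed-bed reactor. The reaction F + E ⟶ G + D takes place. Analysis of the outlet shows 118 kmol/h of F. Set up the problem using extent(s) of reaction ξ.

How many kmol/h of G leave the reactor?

For F: n = n₀ − 1ξ → 118 = 741 − 1ξ, giving ξ = 623 kmol/h.
Outlet amounts (n = n₀ + ν ξ):
  F: 741 − 1(623) = 118
  E: 1230 − 1(623) = 607
  G: 0 + 1(623) = 623
  D: 0 + 1(623) = 623

623 kmol/h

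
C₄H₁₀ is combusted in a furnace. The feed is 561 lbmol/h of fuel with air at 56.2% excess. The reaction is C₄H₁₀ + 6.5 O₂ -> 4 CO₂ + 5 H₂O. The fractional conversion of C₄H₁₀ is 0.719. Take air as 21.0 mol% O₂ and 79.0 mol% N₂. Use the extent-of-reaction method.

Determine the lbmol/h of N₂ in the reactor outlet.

21400 lbmol/h

Stoichiometric O₂ = 6.5 × 561 = 3646 lbmol/h; O₂ fed = 3646 × 1.562 = 5696 lbmol/h.
N₂ fed = 5696 × 79/21 = 21430 lbmol/h.
Fuel reacted = 0.719 × 561 → ξ = 403.4 lbmol/h.
Outlet (n = n₀ + ν ξ):
  C₄H₁₀: 561 − 1(403.4) = 157.6
  O₂: 5696 − 6.5(403.4) = 3074
  N₂: 21430 (inert)
  CO₂: 0 + 4(403.4) = 1613
  H₂O: 0 + 5(403.4) = 2017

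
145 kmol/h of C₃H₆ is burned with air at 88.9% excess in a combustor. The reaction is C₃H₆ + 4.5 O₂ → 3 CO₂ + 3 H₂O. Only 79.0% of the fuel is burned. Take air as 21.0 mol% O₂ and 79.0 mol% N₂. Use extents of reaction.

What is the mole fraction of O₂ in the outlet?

0.118

Stoichiometric O₂ = 4.5 × 145 = 652.5 kmol/h; O₂ fed = 652.5 × 1.889 = 1233 kmol/h.
N₂ fed = 1233 × 79/21 = 4637 kmol/h.
Fuel reacted = 0.79 × 145 → ξ = 114.6 kmol/h.
Outlet (n = n₀ + ν ξ):
  C₃H₆: 145 − 1(114.6) = 30.45
  O₂: 1233 − 4.5(114.6) = 717.1
  N₂: 4637 (inert)
  CO₂: 0 + 3(114.6) = 343.7
  H₂O: 0 + 3(114.6) = 343.7
Total out = 6072 kmol/h; y_O₂ = 717.1 / 6072 = 0.1181.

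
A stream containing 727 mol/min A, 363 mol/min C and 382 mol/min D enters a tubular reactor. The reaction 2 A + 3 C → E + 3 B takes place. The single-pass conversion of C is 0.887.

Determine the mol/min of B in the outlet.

C reacted = 0.887 × 363 = 322 mol/min; ν_C = −3, so ξ = 322/3 = 107.3 mol/min.
Outlet amounts (n = n₀ + ν ξ):
  A: 727 − 2(107.3) = 512.3
  C: 363 − 3(107.3) = 41.02
  E: 0 + 1(107.3) = 107.3
  B: 0 + 3(107.3) = 322
  D: 382 (inert)

322 mol/min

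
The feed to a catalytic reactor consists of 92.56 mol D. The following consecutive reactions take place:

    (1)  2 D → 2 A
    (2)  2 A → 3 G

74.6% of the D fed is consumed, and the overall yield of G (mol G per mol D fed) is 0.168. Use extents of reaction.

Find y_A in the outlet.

0.6

Conversion of D: D consumed = 2ξ₁ = 0.746 × 92.56 → ξ₁ = 34.52 mol.
Yield of G: 3ξ₂ / 92.56 = 0.168 → ξ₂ = 5.183 mol.
Outlet amounts (n = n₀ + Σ ν·ξ):
  D: 92.56 − 2(34.52) = 23.51
  A: 0 + 2(34.52) − 2(5.183) = 58.68
  G: 0 + 3(5.183) = 15.55
Total out = 97.74 mol; y_A = 58.68 / 97.74 = 0.6004.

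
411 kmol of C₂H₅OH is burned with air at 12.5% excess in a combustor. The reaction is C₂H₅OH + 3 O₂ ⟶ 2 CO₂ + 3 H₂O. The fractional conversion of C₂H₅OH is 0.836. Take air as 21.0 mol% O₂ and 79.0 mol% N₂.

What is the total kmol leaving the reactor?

Stoichiometric O₂ = 3 × 411 = 1233 kmol; O₂ fed = 1233 × 1.125 = 1387 kmol.
N₂ fed = 1387 × 79/21 = 5218 kmol.
Fuel reacted = 0.836 × 411 → ξ = 343.6 kmol.
Outlet (n = n₀ + ν ξ):
  C₂H₅OH: 411 − 1(343.6) = 67.4
  O₂: 1387 − 3(343.6) = 356.3
  N₂: 5218 (inert)
  CO₂: 0 + 2(343.6) = 687.2
  H₂O: 0 + 3(343.6) = 1031
Total out = 67.4 + 356.3 + 5218 + 687.2 + 1031 = 7360 kmol.

7360 kmol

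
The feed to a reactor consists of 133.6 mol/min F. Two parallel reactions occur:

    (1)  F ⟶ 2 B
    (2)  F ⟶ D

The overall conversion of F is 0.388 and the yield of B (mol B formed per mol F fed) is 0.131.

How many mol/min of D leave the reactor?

Yield of B: 2ξ₁ / 133.6 = 0.131 → ξ₁ = 8.751 mol/min.
Conversion of F: 1ξ₁ + 1ξ₂ = 0.388 × 133.6 = 51.84 → ξ₂ = 43.09 mol/min.
Outlet amounts (n = n₀ + Σ ν·ξ):
  F: 133.6 − 1(8.751) − 1(43.09) = 81.76
  B: 0 + 2(8.751) = 17.5
  D: 0 + 1(43.09) = 43.09

43.1 mol/min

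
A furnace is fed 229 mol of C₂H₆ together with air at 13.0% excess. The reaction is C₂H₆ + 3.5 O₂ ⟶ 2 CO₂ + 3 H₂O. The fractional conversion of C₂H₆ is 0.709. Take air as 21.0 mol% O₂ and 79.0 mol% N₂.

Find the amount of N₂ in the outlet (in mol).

Stoichiometric O₂ = 3.5 × 229 = 801.5 mol; O₂ fed = 801.5 × 1.130 = 905.7 mol.
N₂ fed = 905.7 × 79/21 = 3407 mol.
Fuel reacted = 0.709 × 229 → ξ = 162.4 mol.
Outlet (n = n₀ + ν ξ):
  C₂H₆: 229 − 1(162.4) = 66.64
  O₂: 905.7 − 3.5(162.4) = 337.4
  N₂: 3407 (inert)
  CO₂: 0 + 2(162.4) = 324.7
  H₂O: 0 + 3(162.4) = 487.1

3410 mol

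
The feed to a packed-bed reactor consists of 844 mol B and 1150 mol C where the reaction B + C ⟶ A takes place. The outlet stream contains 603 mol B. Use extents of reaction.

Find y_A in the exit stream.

For B: n = n₀ − 1ξ → 603 = 844 − 1ξ, giving ξ = 241 mol.
Outlet amounts (n = n₀ + ν ξ):
  B: 844 − 1(241) = 603
  C: 1150 − 1(241) = 909
  A: 0 + 1(241) = 241
Total out = 1753 mol; y_A = 241 / 1753 = 0.1375.

0.137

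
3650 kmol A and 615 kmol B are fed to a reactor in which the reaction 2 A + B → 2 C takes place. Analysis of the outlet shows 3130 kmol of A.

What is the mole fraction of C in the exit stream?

For A: n = n₀ − 2ξ → 3130 = 3650 − 2ξ, giving ξ = 260 kmol.
Outlet amounts (n = n₀ + ν ξ):
  A: 3650 − 2(260) = 3130
  B: 615 − 1(260) = 355
  C: 0 + 2(260) = 520
Total out = 4005 kmol; y_C = 520 / 4005 = 0.1298.

0.13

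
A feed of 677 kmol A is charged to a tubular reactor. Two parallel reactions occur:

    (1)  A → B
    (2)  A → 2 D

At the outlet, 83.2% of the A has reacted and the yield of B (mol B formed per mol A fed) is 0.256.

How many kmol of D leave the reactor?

Yield of B: 1ξ₁ / 677 = 0.256 → ξ₁ = 173.3 kmol.
Conversion of A: 1ξ₁ + 1ξ₂ = 0.832 × 677 = 563.3 → ξ₂ = 390 kmol.
Outlet amounts (n = n₀ + Σ ν·ξ):
  A: 677 − 1(173.3) − 1(390) = 113.7
  B: 0 + 1(173.3) = 173.3
  D: 0 + 2(390) = 779.9

780 kmol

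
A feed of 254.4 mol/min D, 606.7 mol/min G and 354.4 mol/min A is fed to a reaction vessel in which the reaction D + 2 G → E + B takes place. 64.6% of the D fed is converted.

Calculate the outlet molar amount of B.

D reacted = 0.646 × 254.4 = 164.3 mol/min; ν_D = −1, so ξ = 164.3/1 = 164.3 mol/min.
Outlet amounts (n = n₀ + ν ξ):
  D: 254.4 − 1(164.3) = 90.06
  G: 606.7 − 2(164.3) = 278
  E: 0 + 1(164.3) = 164.3
  B: 0 + 1(164.3) = 164.3
  A: 354.4 (inert)

164 mol/min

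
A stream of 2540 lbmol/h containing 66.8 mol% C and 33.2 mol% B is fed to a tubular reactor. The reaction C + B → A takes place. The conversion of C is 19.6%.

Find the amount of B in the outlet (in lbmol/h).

511 lbmol/h

C reacted = 0.196 × 1697 = 332.6 lbmol/h; ν_C = −1, so ξ = 332.6/1 = 332.6 lbmol/h.
Outlet amounts (n = n₀ + ν ξ):
  C: 1697 − 1(332.6) = 1364
  B: 843.3 − 1(332.6) = 510.7
  A: 0 + 1(332.6) = 332.6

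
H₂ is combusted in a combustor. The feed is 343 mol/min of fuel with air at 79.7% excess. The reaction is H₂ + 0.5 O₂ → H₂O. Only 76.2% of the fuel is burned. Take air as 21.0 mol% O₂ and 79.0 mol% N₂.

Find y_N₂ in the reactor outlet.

Stoichiometric O₂ = 0.5 × 343 = 171.5 mol/min; O₂ fed = 171.5 × 1.797 = 308.2 mol/min.
N₂ fed = 308.2 × 79/21 = 1159 mol/min.
Fuel reacted = 0.762 × 343 → ξ = 261.4 mol/min.
Outlet (n = n₀ + ν ξ):
  H₂: 343 − 1(261.4) = 81.63
  O₂: 308.2 − 0.5(261.4) = 177.5
  N₂: 1159 (inert)
  H₂O: 0 + 1(261.4) = 261.4
Total out = 1680 mol/min; y_N₂ = 1159 / 1680 = 0.6902.

0.69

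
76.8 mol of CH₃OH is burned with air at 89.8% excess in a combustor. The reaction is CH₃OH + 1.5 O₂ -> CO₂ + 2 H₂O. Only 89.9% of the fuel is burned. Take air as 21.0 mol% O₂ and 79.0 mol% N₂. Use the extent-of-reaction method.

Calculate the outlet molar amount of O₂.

Stoichiometric O₂ = 1.5 × 76.8 = 115.2 mol; O₂ fed = 115.2 × 1.898 = 218.6 mol.
N₂ fed = 218.6 × 79/21 = 822.5 mol.
Fuel reacted = 0.899 × 76.8 → ξ = 69.04 mol.
Outlet (n = n₀ + ν ξ):
  CH₃OH: 76.8 − 1(69.04) = 7.757
  O₂: 218.6 − 1.5(69.04) = 115.1
  N₂: 822.5 (inert)
  CO₂: 0 + 1(69.04) = 69.04
  H₂O: 0 + 2(69.04) = 138.1

115 mol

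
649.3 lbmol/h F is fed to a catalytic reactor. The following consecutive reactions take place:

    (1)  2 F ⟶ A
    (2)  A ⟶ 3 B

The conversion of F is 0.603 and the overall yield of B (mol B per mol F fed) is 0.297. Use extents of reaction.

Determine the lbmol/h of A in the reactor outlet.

131 lbmol/h

Conversion of F: F consumed = 2ξ₁ = 0.603 × 649.3 → ξ₁ = 195.8 lbmol/h.
Yield of B: 3ξ₂ / 649.3 = 0.297 → ξ₂ = 64.28 lbmol/h.
Outlet amounts (n = n₀ + Σ ν·ξ):
  F: 649.3 − 2(195.8) = 257.8
  A: 0 + 1(195.8) − 1(64.28) = 131.5
  B: 0 + 3(64.28) = 192.8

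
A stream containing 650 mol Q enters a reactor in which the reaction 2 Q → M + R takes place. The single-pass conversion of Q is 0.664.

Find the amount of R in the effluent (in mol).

Q reacted = 0.664 × 650 = 431.6 mol; ν_Q = −2, so ξ = 431.6/2 = 215.8 mol.
Outlet amounts (n = n₀ + ν ξ):
  Q: 650 − 2(215.8) = 218.4
  M: 0 + 1(215.8) = 215.8
  R: 0 + 1(215.8) = 215.8

216 mol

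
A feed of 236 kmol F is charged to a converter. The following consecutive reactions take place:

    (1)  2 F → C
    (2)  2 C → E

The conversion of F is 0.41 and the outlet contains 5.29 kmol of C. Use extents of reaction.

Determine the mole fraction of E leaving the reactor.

0.13

Conversion of F: F consumed = 2ξ₁ = 0.41 × 236 → ξ₁ = 48.38 kmol.
C balance: n_C = 0 + 1ξ₁ − 2ξ₂ = 5.29 → ξ₂ = (1·48.38 − 5.29)/2 = 21.54 kmol.
Outlet amounts (n = n₀ + Σ ν·ξ):
  F: 236 − 2(48.38) = 139.2
  C: 0 + 1(48.38) − 2(21.54) = 5.29
  E: 0 + 1(21.54) = 21.54
Total out = 166.1 kmol; y_E = 21.54 / 166.1 = 0.1297.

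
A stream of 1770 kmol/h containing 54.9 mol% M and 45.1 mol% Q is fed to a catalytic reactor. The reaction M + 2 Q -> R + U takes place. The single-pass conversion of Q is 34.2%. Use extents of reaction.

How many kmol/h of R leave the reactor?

Q reacted = 0.342 × 798.3 = 273 kmol/h; ν_Q = −2, so ξ = 273/2 = 136.5 kmol/h.
Outlet amounts (n = n₀ + ν ξ):
  M: 971.7 − 1(136.5) = 835.2
  Q: 798.3 − 2(136.5) = 525.3
  R: 0 + 1(136.5) = 136.5
  U: 0 + 1(136.5) = 136.5

137 kmol/h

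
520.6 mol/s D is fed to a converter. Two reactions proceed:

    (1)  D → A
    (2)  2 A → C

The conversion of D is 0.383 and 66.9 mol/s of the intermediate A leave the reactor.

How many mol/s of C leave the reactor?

Conversion of D: D consumed = 1ξ₁ = 0.383 × 520.6 → ξ₁ = 199.4 mol/s.
A balance: n_A = 0 + 1ξ₁ − 2ξ₂ = 66.9 → ξ₂ = (1·199.4 − 66.9)/2 = 66.24 mol/s.
Outlet amounts (n = n₀ + Σ ν·ξ):
  D: 520.6 − 1(199.4) = 321.2
  A: 0 + 1(199.4) − 2(66.24) = 66.9
  C: 0 + 1(66.24) = 66.24

66.2 mol/s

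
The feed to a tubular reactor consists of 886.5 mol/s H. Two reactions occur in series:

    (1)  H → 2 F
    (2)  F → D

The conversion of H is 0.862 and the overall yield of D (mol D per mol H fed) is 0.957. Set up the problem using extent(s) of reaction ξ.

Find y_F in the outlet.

Conversion of H: H consumed = 1ξ₁ = 0.862 × 886.5 → ξ₁ = 764.2 mol/s.
Yield of D: 1ξ₂ / 886.5 = 0.957 → ξ₂ = 848.4 mol/s.
Outlet amounts (n = n₀ + Σ ν·ξ):
  H: 886.5 − 1(764.2) = 122.3
  F: 0 + 2(764.2) − 1(848.4) = 679.9
  D: 0 + 1(848.4) = 848.4
Total out = 1651 mol/s; y_F = 679.9 / 1651 = 0.4119.

0.412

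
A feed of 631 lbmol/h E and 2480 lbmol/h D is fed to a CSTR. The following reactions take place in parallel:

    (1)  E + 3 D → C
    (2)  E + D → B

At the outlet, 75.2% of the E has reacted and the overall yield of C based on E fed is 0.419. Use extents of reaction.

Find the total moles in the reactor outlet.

Yield of C: 1ξ₁ / 631 = 0.419 → ξ₁ = 264.4 lbmol/h.
Conversion of E: 1ξ₁ + 1ξ₂ = 0.752 × 631 = 474.5 → ξ₂ = 210.1 lbmol/h.
Outlet amounts (n = n₀ + Σ ν·ξ):
  E: 631 − 1(264.4) − 1(210.1) = 156.5
  D: 2480 − 3(264.4) − 1(210.1) = 1477
  C: 0 + 1(264.4) = 264.4
  B: 0 + 1(210.1) = 210.1
Total out = 156.5 + 1477 + 264.4 + 210.1 = 2108 lbmol/h.

2110 lbmol/h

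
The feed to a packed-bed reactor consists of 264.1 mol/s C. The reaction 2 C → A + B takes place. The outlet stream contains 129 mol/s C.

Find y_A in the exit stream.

0.256

For C: n = n₀ − 2ξ → 129 = 264.1 − 2ξ, giving ξ = 67.55 mol/s.
Outlet amounts (n = n₀ + ν ξ):
  C: 264.1 − 2(67.55) = 129
  A: 0 + 1(67.55) = 67.55
  B: 0 + 1(67.55) = 67.55
Total out = 264.1 mol/s; y_A = 67.55 / 264.1 = 0.2558.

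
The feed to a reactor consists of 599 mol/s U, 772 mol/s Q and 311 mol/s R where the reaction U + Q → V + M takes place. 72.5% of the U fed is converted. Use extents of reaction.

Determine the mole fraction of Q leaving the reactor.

U reacted = 0.725 × 599 = 434.3 mol/s; ν_U = −1, so ξ = 434.3/1 = 434.3 mol/s.
Outlet amounts (n = n₀ + ν ξ):
  U: 599 − 1(434.3) = 164.7
  Q: 772 − 1(434.3) = 337.7
  V: 0 + 1(434.3) = 434.3
  M: 0 + 1(434.3) = 434.3
  R: 311 (inert)
Total out = 1682 mol/s; y_Q = 337.7 / 1682 = 0.2008.

0.201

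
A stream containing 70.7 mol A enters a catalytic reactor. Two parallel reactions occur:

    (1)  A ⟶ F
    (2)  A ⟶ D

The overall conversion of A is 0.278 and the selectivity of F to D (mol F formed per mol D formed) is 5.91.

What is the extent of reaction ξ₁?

Conversion of A: A consumed = 0.278 × 70.7 = 19.65 mol = 1ξ₁ + 1ξ₂.
Selectivity: 1ξ₁ / (1ξ₂) = 5.91 → ξ₁ = 5.91 ξ₂.
Substitute: (1·5.91 + 1) ξ₂ = 19.65 → ξ₂ = 2.844 mol, ξ₁ = 16.81 mol.
Outlet amounts (n = n₀ + Σ ν·ξ):
  A: 70.7 − 1(16.81) − 1(2.844) = 51.05
  F: 0 + 1(16.81) = 16.81
  D: 0 + 1(2.844) = 2.844

ξ₁ = 16.8 mol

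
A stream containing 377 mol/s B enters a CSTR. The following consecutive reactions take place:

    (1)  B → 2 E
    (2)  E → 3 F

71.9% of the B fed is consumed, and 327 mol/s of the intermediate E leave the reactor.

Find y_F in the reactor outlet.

Conversion of B: B consumed = 1ξ₁ = 0.719 × 377 → ξ₁ = 271.1 mol/s.
E balance: n_E = 0 + 2ξ₁ − 1ξ₂ = 327 → ξ₂ = (2·271.1 − 327)/1 = 215.1 mol/s.
Outlet amounts (n = n₀ + Σ ν·ξ):
  B: 377 − 1(271.1) = 105.9
  E: 0 + 2(271.1) − 1(215.1) = 327
  F: 0 + 3(215.1) = 645.4
Total out = 1078 mol/s; y_F = 645.4 / 1078 = 0.5985.

0.599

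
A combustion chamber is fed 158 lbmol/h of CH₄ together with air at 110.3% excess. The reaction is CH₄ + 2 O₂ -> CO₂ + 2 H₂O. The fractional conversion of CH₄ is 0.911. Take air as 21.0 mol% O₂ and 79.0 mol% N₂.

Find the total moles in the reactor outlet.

Stoichiometric O₂ = 2 × 158 = 316 lbmol/h; O₂ fed = 316 × 2.103 = 664.5 lbmol/h.
N₂ fed = 664.5 × 79/21 = 2500 lbmol/h.
Fuel reacted = 0.911 × 158 → ξ = 143.9 lbmol/h.
Outlet (n = n₀ + ν ξ):
  CH₄: 158 − 1(143.9) = 14.06
  O₂: 664.5 − 2(143.9) = 376.7
  N₂: 2500 (inert)
  CO₂: 0 + 1(143.9) = 143.9
  H₂O: 0 + 2(143.9) = 287.9
Total out = 14.06 + 376.7 + 2500 + 143.9 + 287.9 = 3323 lbmol/h.

3320 lbmol/h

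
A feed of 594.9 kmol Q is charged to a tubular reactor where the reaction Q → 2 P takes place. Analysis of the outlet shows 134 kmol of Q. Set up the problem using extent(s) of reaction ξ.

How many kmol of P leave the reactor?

For Q: n = n₀ − 1ξ → 134 = 594.9 − 1ξ, giving ξ = 460.9 kmol.
Outlet amounts (n = n₀ + ν ξ):
  Q: 594.9 − 1(460.9) = 134
  P: 0 + 2(460.9) = 921.8

922 kmol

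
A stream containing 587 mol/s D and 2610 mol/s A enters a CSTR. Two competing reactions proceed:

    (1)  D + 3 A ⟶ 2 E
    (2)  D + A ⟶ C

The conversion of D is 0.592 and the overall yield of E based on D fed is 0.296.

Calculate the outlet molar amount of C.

Yield of E: 2ξ₁ / 587 = 0.296 → ξ₁ = 86.88 mol/s.
Conversion of D: 1ξ₁ + 1ξ₂ = 0.592 × 587 = 347.5 → ξ₂ = 260.6 mol/s.
Outlet amounts (n = n₀ + Σ ν·ξ):
  D: 587 − 1(86.88) − 1(260.6) = 239.5
  A: 2610 − 3(86.88) − 1(260.6) = 2089
  E: 0 + 2(86.88) = 173.8
  C: 0 + 1(260.6) = 260.6

261 mol/s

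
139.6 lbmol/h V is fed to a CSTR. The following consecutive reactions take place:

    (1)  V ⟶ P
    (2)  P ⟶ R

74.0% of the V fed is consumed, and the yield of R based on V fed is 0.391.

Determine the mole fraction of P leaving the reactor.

Conversion of V: V consumed = 1ξ₁ = 0.74 × 139.6 → ξ₁ = 103.3 lbmol/h.
Yield of R: 1ξ₂ / 139.6 = 0.391 → ξ₂ = 54.58 lbmol/h.
Outlet amounts (n = n₀ + Σ ν·ξ):
  V: 139.6 − 1(103.3) = 36.3
  P: 0 + 1(103.3) − 1(54.58) = 48.72
  R: 0 + 1(54.58) = 54.58
Total out = 139.6 lbmol/h; y_P = 48.72 / 139.6 = 0.349.

0.349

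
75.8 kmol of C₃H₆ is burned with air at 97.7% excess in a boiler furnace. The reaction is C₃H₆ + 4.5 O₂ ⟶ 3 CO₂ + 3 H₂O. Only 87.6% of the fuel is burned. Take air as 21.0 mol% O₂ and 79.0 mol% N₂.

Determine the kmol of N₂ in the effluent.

Stoichiometric O₂ = 4.5 × 75.8 = 341.1 kmol; O₂ fed = 341.1 × 1.977 = 674.4 kmol.
N₂ fed = 674.4 × 79/21 = 2537 kmol.
Fuel reacted = 0.876 × 75.8 → ξ = 66.4 kmol.
Outlet (n = n₀ + ν ξ):
  C₃H₆: 75.8 − 1(66.4) = 9.399
  O₂: 674.4 − 4.5(66.4) = 375.6
  N₂: 2537 (inert)
  CO₂: 0 + 3(66.4) = 199.2
  H₂O: 0 + 3(66.4) = 199.2

2540 kmol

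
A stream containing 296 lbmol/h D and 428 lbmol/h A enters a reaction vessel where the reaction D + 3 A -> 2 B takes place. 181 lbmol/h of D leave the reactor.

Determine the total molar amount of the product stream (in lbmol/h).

494 lbmol/h

For D: n = n₀ − 1ξ → 181 = 296 − 1ξ, giving ξ = 115 lbmol/h.
Outlet amounts (n = n₀ + ν ξ):
  D: 296 − 1(115) = 181
  A: 428 − 3(115) = 83
  B: 0 + 2(115) = 230
Total out = 181 + 83 + 230 = 494 lbmol/h.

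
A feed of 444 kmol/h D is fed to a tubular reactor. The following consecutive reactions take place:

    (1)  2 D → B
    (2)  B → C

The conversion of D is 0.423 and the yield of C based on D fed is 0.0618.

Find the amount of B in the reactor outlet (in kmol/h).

66.5 kmol/h

Conversion of D: D consumed = 2ξ₁ = 0.423 × 444 → ξ₁ = 93.91 kmol/h.
Yield of C: 1ξ₂ / 444 = 0.0618 → ξ₂ = 27.44 kmol/h.
Outlet amounts (n = n₀ + Σ ν·ξ):
  D: 444 − 2(93.91) = 256.2
  B: 0 + 1(93.91) − 1(27.44) = 66.47
  C: 0 + 1(27.44) = 27.44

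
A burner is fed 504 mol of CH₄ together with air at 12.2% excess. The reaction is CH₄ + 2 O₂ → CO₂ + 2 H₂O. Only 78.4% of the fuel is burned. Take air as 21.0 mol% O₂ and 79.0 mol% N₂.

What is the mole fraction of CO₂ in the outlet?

0.0671

Stoichiometric O₂ = 2 × 504 = 1008 mol; O₂ fed = 1008 × 1.122 = 1131 mol.
N₂ fed = 1131 × 79/21 = 4255 mol.
Fuel reacted = 0.784 × 504 → ξ = 395.1 mol.
Outlet (n = n₀ + ν ξ):
  CH₄: 504 − 1(395.1) = 108.9
  O₂: 1131 − 2(395.1) = 340.7
  N₂: 4255 (inert)
  CO₂: 0 + 1(395.1) = 395.1
  H₂O: 0 + 2(395.1) = 790.3
Total out = 5890 mol; y_CO₂ = 395.1 / 5890 = 0.06709.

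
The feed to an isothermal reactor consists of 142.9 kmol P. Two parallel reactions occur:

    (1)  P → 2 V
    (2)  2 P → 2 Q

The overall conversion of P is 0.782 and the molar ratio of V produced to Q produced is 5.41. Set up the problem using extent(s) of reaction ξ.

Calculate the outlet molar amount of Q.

30.2 kmol

Conversion of P: P consumed = 0.782 × 142.9 = 111.7 kmol = 1ξ₁ + 2ξ₂.
Selectivity: 2ξ₁ / (2ξ₂) = 5.41 → ξ₁ = 5.41 ξ₂.
Substitute: (1·5.41 + 2) ξ₂ = 111.7 → ξ₂ = 15.08 kmol, ξ₁ = 81.59 kmol.
Outlet amounts (n = n₀ + Σ ν·ξ):
  P: 142.9 − 1(81.59) − 2(15.08) = 31.15
  V: 0 + 2(81.59) = 163.2
  Q: 0 + 2(15.08) = 30.16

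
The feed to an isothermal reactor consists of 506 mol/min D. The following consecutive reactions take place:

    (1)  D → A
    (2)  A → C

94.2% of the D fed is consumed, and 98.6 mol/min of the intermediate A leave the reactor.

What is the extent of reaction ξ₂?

Conversion of D: D consumed = 1ξ₁ = 0.942 × 506 → ξ₁ = 476.7 mol/min.
A balance: n_A = 0 + 1ξ₁ − 1ξ₂ = 98.6 → ξ₂ = (1·476.7 − 98.6)/1 = 378.1 mol/min.
Outlet amounts (n = n₀ + Σ ν·ξ):
  D: 506 − 1(476.7) = 29.35
  A: 0 + 1(476.7) − 1(378.1) = 98.6
  C: 0 + 1(378.1) = 378.1

ξ₂ = 378 mol/min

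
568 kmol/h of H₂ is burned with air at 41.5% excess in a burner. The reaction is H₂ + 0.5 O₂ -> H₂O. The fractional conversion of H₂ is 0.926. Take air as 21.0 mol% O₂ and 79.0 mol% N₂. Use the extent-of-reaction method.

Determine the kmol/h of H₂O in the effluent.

Stoichiometric O₂ = 0.5 × 568 = 284 kmol/h; O₂ fed = 284 × 1.415 = 401.9 kmol/h.
N₂ fed = 401.9 × 79/21 = 1512 kmol/h.
Fuel reacted = 0.926 × 568 → ξ = 526 kmol/h.
Outlet (n = n₀ + ν ξ):
  H₂: 568 − 1(526) = 42.03
  O₂: 401.9 − 0.5(526) = 138.9
  N₂: 1512 (inert)
  H₂O: 0 + 1(526) = 526

526 kmol/h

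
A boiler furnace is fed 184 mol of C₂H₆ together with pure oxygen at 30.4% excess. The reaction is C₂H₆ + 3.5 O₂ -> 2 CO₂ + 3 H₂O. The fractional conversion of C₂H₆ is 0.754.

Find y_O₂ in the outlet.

Stoichiometric O₂ = 3.5 × 184 = 644 mol; O₂ fed = 644 × 1.304 = 839.8 mol.
Fuel reacted = 0.754 × 184 → ξ = 138.7 mol.
Outlet (n = n₀ + ν ξ):
  C₂H₆: 184 − 1(138.7) = 45.26
  O₂: 839.8 − 3.5(138.7) = 354.2
  CO₂: 0 + 2(138.7) = 277.5
  H₂O: 0 + 3(138.7) = 416.2
Total out = 1093 mol; y_O₂ = 354.2 / 1093 = 0.324.

0.324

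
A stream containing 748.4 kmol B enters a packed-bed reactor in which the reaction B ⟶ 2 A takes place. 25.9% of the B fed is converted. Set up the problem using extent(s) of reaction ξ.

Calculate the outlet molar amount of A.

388 kmol

B reacted = 0.259 × 748.4 = 193.8 kmol; ν_B = −1, so ξ = 193.8/1 = 193.8 kmol.
Outlet amounts (n = n₀ + ν ξ):
  B: 748.4 − 1(193.8) = 554.6
  A: 0 + 2(193.8) = 387.7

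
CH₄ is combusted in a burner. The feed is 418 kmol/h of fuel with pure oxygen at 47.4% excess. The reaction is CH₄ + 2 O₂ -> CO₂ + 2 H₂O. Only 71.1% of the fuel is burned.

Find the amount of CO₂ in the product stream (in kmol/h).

Stoichiometric O₂ = 2 × 418 = 836 kmol/h; O₂ fed = 836 × 1.474 = 1232 kmol/h.
Fuel reacted = 0.711 × 418 → ξ = 297.2 kmol/h.
Outlet (n = n₀ + ν ξ):
  CH₄: 418 − 1(297.2) = 120.8
  O₂: 1232 − 2(297.2) = 637.9
  CO₂: 0 + 1(297.2) = 297.2
  H₂O: 0 + 2(297.2) = 594.4

297 kmol/h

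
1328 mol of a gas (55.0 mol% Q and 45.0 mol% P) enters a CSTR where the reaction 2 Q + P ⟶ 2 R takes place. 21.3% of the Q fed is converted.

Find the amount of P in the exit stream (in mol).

520 mol

Q reacted = 0.213 × 730.4 = 155.6 mol; ν_Q = −2, so ξ = 155.6/2 = 77.79 mol.
Outlet amounts (n = n₀ + ν ξ):
  Q: 730.4 − 2(77.79) = 574.8
  P: 597.6 − 1(77.79) = 519.8
  R: 0 + 2(77.79) = 155.6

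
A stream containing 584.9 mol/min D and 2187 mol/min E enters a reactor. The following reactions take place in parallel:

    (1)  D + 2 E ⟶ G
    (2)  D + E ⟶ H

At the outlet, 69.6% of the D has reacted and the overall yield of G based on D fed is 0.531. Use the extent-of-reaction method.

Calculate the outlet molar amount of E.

Yield of G: 1ξ₁ / 584.9 = 0.531 → ξ₁ = 310.6 mol/min.
Conversion of D: 1ξ₁ + 1ξ₂ = 0.696 × 584.9 = 407.1 → ξ₂ = 96.51 mol/min.
Outlet amounts (n = n₀ + Σ ν·ξ):
  D: 584.9 − 1(310.6) − 1(96.51) = 177.8
  E: 2187 − 2(310.6) − 1(96.51) = 1469
  G: 0 + 1(310.6) = 310.6
  H: 0 + 1(96.51) = 96.51

1470 mol/min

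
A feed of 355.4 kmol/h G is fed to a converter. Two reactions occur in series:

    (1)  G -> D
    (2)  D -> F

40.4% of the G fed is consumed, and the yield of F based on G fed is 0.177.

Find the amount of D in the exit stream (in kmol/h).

80.7 kmol/h

Conversion of G: G consumed = 1ξ₁ = 0.404 × 355.4 → ξ₁ = 143.6 kmol/h.
Yield of F: 1ξ₂ / 355.4 = 0.177 → ξ₂ = 62.91 kmol/h.
Outlet amounts (n = n₀ + Σ ν·ξ):
  G: 355.4 − 1(143.6) = 211.8
  D: 0 + 1(143.6) − 1(62.91) = 80.68
  F: 0 + 1(62.91) = 62.91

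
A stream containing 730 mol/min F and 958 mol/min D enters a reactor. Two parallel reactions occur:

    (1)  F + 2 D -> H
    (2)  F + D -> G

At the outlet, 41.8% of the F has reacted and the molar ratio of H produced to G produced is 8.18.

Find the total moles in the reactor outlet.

1110 mol/min

Conversion of F: F consumed = 0.418 × 730 = 305.1 mol/min = 1ξ₁ + 1ξ₂.
Selectivity: 1ξ₁ / (1ξ₂) = 8.18 → ξ₁ = 8.18 ξ₂.
Substitute: (1·8.18 + 1) ξ₂ = 305.1 → ξ₂ = 33.24 mol/min, ξ₁ = 271.9 mol/min.
Outlet amounts (n = n₀ + Σ ν·ξ):
  F: 730 − 1(271.9) − 1(33.24) = 424.9
  D: 958 − 2(271.9) − 1(33.24) = 381
  H: 0 + 1(271.9) = 271.9
  G: 0 + 1(33.24) = 33.24
Total out = 424.9 + 381 + 271.9 + 33.24 = 1111 mol/min.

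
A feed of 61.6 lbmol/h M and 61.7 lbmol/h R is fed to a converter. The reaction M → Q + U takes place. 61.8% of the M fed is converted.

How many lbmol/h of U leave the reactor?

38.1 lbmol/h

M reacted = 0.618 × 61.6 = 38.07 lbmol/h; ν_M = −1, so ξ = 38.07/1 = 38.07 lbmol/h.
Outlet amounts (n = n₀ + ν ξ):
  M: 61.6 − 1(38.07) = 23.53
  Q: 0 + 1(38.07) = 38.07
  U: 0 + 1(38.07) = 38.07
  R: 61.7 (inert)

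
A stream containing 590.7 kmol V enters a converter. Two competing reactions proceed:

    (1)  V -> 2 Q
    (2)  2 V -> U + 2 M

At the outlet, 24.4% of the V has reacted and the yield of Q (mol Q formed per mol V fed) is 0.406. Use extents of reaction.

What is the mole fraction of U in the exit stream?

0.0168

Yield of Q: 2ξ₁ / 590.7 = 0.406 → ξ₁ = 119.9 kmol.
Conversion of V: 1ξ₁ + 2ξ₂ = 0.244 × 590.7 = 144.1 → ξ₂ = 12.11 kmol.
Outlet amounts (n = n₀ + Σ ν·ξ):
  V: 590.7 − 1(119.9) − 2(12.11) = 446.6
  Q: 0 + 2(119.9) = 239.8
  U: 0 + 1(12.11) = 12.11
  M: 0 + 2(12.11) = 24.22
Total out = 722.7 kmol; y_U = 12.11 / 722.7 = 0.01676.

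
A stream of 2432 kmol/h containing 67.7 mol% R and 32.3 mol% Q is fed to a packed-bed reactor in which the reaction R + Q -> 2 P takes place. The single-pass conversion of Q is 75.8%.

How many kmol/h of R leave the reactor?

1050 kmol/h

Q reacted = 0.758 × 785.5 = 595.4 kmol/h; ν_Q = −1, so ξ = 595.4/1 = 595.4 kmol/h.
Outlet amounts (n = n₀ + ν ξ):
  R: 1646 − 1(595.4) = 1051
  Q: 785.5 − 1(595.4) = 190.1
  P: 0 + 2(595.4) = 1191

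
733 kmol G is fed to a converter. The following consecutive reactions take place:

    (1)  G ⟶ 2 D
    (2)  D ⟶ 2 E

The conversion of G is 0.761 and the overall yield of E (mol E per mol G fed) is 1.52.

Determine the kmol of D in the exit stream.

Conversion of G: G consumed = 1ξ₁ = 0.761 × 733 → ξ₁ = 557.8 kmol.
Yield of E: 2ξ₂ / 733 = 1.52 → ξ₂ = 557.1 kmol.
Outlet amounts (n = n₀ + Σ ν·ξ):
  G: 733 − 1(557.8) = 175.2
  D: 0 + 2(557.8) − 1(557.1) = 558.5
  E: 0 + 2(557.1) = 1114

559 kmol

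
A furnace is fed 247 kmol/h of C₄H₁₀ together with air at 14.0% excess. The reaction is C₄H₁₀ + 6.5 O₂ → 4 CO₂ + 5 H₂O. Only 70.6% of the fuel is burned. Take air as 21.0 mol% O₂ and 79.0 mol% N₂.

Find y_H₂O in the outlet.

Stoichiometric O₂ = 6.5 × 247 = 1606 kmol/h; O₂ fed = 1606 × 1.140 = 1830 kmol/h.
N₂ fed = 1830 × 79/21 = 6885 kmol/h.
Fuel reacted = 0.706 × 247 → ξ = 174.4 kmol/h.
Outlet (n = n₀ + ν ξ):
  C₄H₁₀: 247 − 1(174.4) = 72.62
  O₂: 1830 − 6.5(174.4) = 696.8
  N₂: 6885 (inert)
  CO₂: 0 + 4(174.4) = 697.5
  H₂O: 0 + 5(174.4) = 871.9
Total out = 9224 kmol/h; y_H₂O = 871.9 / 9224 = 0.09452.

0.0945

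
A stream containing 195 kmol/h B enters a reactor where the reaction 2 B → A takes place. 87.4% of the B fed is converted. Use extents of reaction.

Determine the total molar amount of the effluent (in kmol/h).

110 kmol/h

B reacted = 0.874 × 195 = 170.4 kmol/h; ν_B = −2, so ξ = 170.4/2 = 85.22 kmol/h.
Outlet amounts (n = n₀ + ν ξ):
  B: 195 − 2(85.22) = 24.57
  A: 0 + 1(85.22) = 85.22
Total out = 24.57 + 85.22 = 109.8 kmol/h.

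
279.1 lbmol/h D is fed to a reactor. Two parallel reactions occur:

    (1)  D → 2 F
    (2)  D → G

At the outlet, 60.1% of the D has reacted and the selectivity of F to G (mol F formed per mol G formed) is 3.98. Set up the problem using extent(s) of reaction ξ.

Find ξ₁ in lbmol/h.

Conversion of D: D consumed = 0.601 × 279.1 = 167.7 lbmol/h = 1ξ₁ + 1ξ₂.
Selectivity: 2ξ₁ / (1ξ₂) = 3.98 → ξ₁ = 1.99 ξ₂.
Substitute: (1·1.99 + 1) ξ₂ = 167.7 → ξ₂ = 56.1 lbmol/h, ξ₁ = 111.6 lbmol/h.
Outlet amounts (n = n₀ + Σ ν·ξ):
  D: 279.1 − 1(111.6) − 1(56.1) = 111.4
  F: 0 + 2(111.6) = 223.3
  G: 0 + 1(56.1) = 56.1

ξ₁ = 112 lbmol/h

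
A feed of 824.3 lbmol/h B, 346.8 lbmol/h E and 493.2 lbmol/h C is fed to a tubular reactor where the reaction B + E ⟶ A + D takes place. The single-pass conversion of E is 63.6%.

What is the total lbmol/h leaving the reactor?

1660 lbmol/h

E reacted = 0.636 × 346.8 = 220.6 lbmol/h; ν_E = −1, so ξ = 220.6/1 = 220.6 lbmol/h.
Outlet amounts (n = n₀ + ν ξ):
  B: 824.3 − 1(220.6) = 603.7
  E: 346.8 − 1(220.6) = 126.2
  A: 0 + 1(220.6) = 220.6
  D: 0 + 1(220.6) = 220.6
  C: 493.2 (inert)
Total out = 603.7 + 126.2 + 220.6 + 220.6 + 493.2 = 1664 lbmol/h.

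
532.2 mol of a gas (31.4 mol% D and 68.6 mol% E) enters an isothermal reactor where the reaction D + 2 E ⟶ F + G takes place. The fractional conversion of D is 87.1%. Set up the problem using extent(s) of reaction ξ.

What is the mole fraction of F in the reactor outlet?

D reacted = 0.871 × 167.1 = 145.6 mol; ν_D = −1, so ξ = 145.6/1 = 145.6 mol.
Outlet amounts (n = n₀ + ν ξ):
  D: 167.1 − 1(145.6) = 21.56
  E: 365.1 − 2(145.6) = 73.98
  F: 0 + 1(145.6) = 145.6
  G: 0 + 1(145.6) = 145.6
Total out = 386.6 mol; y_F = 145.6 / 386.6 = 0.3765.

0.376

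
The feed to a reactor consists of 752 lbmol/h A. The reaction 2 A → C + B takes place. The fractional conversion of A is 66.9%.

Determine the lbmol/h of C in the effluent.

252 lbmol/h

A reacted = 0.669 × 752 = 503.1 lbmol/h; ν_A = −2, so ξ = 503.1/2 = 251.5 lbmol/h.
Outlet amounts (n = n₀ + ν ξ):
  A: 752 − 2(251.5) = 248.9
  C: 0 + 1(251.5) = 251.5
  B: 0 + 1(251.5) = 251.5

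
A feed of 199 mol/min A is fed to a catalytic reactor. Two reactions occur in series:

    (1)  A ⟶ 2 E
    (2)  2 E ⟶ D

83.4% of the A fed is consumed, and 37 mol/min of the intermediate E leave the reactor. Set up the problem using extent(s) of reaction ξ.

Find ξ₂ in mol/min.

Conversion of A: A consumed = 1ξ₁ = 0.834 × 199 → ξ₁ = 166 mol/min.
E balance: n_E = 0 + 2ξ₁ − 2ξ₂ = 37 → ξ₂ = (2·166 − 37)/2 = 147.5 mol/min.
Outlet amounts (n = n₀ + Σ ν·ξ):
  A: 199 − 1(166) = 33.03
  E: 0 + 2(166) − 2(147.5) = 37
  D: 0 + 1(147.5) = 147.5

ξ₂ = 147 mol/min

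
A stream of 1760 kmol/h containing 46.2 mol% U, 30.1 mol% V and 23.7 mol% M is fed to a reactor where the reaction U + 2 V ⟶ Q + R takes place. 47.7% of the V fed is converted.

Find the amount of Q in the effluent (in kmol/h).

V reacted = 0.477 × 529.8 = 252.7 kmol/h; ν_V = −2, so ξ = 252.7/2 = 126.3 kmol/h.
Outlet amounts (n = n₀ + ν ξ):
  U: 813.1 − 1(126.3) = 686.8
  V: 529.8 − 2(126.3) = 277.1
  Q: 0 + 1(126.3) = 126.3
  R: 0 + 1(126.3) = 126.3
  M: 417.1 (inert)

126 kmol/h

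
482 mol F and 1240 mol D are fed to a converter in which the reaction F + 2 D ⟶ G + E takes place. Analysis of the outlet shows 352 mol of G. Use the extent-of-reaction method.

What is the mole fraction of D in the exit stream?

For G: n = n₀ + 1ξ → 352 = 0 + 1ξ, giving ξ = 352 mol.
Outlet amounts (n = n₀ + ν ξ):
  F: 482 − 1(352) = 130
  D: 1240 − 2(352) = 536
  G: 0 + 1(352) = 352
  E: 0 + 1(352) = 352
Total out = 1370 mol; y_D = 536 / 1370 = 0.3912.

0.391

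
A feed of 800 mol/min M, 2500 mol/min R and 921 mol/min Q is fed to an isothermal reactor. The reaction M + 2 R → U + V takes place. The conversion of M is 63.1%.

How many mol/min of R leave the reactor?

M reacted = 0.631 × 800 = 504.8 mol/min; ν_M = −1, so ξ = 504.8/1 = 504.8 mol/min.
Outlet amounts (n = n₀ + ν ξ):
  M: 800 − 1(504.8) = 295.2
  R: 2500 − 2(504.8) = 1490
  U: 0 + 1(504.8) = 504.8
  V: 0 + 1(504.8) = 504.8
  Q: 921 (inert)

1490 mol/min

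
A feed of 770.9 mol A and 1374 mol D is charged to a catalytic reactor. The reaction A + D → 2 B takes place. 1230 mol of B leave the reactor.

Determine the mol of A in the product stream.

156 mol

For B: n = n₀ + 2ξ → 1230 = 0 + 2ξ, giving ξ = 615 mol.
Outlet amounts (n = n₀ + ν ξ):
  A: 770.9 − 1(615) = 155.9
  D: 1374 − 1(615) = 759
  B: 0 + 2(615) = 1230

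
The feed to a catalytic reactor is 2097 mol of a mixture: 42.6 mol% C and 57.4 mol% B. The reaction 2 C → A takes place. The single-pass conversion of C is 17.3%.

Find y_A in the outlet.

0.0383

C reacted = 0.173 × 893.3 = 154.5 mol; ν_C = −2, so ξ = 154.5/2 = 77.27 mol.
Outlet amounts (n = n₀ + ν ξ):
  C: 893.3 − 2(77.27) = 738.8
  A: 0 + 1(77.27) = 77.27
  B: 1204 (inert)
Total out = 2020 mol; y_A = 77.27 / 2020 = 0.03826.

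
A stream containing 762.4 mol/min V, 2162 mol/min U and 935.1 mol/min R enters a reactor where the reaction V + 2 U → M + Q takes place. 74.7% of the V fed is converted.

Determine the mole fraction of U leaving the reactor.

0.311

V reacted = 0.747 × 762.4 = 569.5 mol/min; ν_V = −1, so ξ = 569.5/1 = 569.5 mol/min.
Outlet amounts (n = n₀ + ν ξ):
  V: 762.4 − 1(569.5) = 192.9
  U: 2162 − 2(569.5) = 1023
  M: 0 + 1(569.5) = 569.5
  Q: 0 + 1(569.5) = 569.5
  R: 935.1 (inert)
Total out = 3290 mol/min; y_U = 1023 / 3290 = 0.3109.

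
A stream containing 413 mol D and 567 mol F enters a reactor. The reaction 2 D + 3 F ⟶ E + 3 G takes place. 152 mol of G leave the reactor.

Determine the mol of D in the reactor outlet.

For G: n = n₀ + 3ξ → 152 = 0 + 3ξ, giving ξ = 50.67 mol.
Outlet amounts (n = n₀ + ν ξ):
  D: 413 − 2(50.67) = 311.7
  F: 567 − 3(50.67) = 415
  E: 0 + 1(50.67) = 50.67
  G: 0 + 3(50.67) = 152

312 mol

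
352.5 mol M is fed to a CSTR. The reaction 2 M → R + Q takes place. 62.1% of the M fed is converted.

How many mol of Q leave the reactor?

M reacted = 0.621 × 352.5 = 218.9 mol; ν_M = −2, so ξ = 218.9/2 = 109.5 mol.
Outlet amounts (n = n₀ + ν ξ):
  M: 352.5 − 2(109.5) = 133.6
  R: 0 + 1(109.5) = 109.5
  Q: 0 + 1(109.5) = 109.5

109 mol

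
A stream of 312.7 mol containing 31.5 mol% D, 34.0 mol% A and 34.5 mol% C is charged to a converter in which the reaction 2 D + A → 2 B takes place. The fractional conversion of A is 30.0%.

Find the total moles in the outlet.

281 mol

A reacted = 0.3 × 106.3 = 31.9 mol; ν_A = −1, so ξ = 31.9/1 = 31.9 mol.
Outlet amounts (n = n₀ + ν ξ):
  D: 98.5 − 2(31.9) = 34.71
  A: 106.3 − 1(31.9) = 74.42
  B: 0 + 2(31.9) = 63.79
  C: 107.9 (inert)
Total out = 34.71 + 74.42 + 63.79 + 107.9 = 280.8 mol.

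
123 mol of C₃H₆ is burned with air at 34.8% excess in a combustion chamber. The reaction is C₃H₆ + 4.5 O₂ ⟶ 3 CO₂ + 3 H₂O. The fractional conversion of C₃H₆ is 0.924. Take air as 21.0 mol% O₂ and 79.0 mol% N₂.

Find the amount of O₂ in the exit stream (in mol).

235 mol

Stoichiometric O₂ = 4.5 × 123 = 553.5 mol; O₂ fed = 553.5 × 1.348 = 746.1 mol.
N₂ fed = 746.1 × 79/21 = 2807 mol.
Fuel reacted = 0.924 × 123 → ξ = 113.7 mol.
Outlet (n = n₀ + ν ξ):
  C₃H₆: 123 − 1(113.7) = 9.348
  O₂: 746.1 − 4.5(113.7) = 234.7
  N₂: 2807 (inert)
  CO₂: 0 + 3(113.7) = 341
  H₂O: 0 + 3(113.7) = 341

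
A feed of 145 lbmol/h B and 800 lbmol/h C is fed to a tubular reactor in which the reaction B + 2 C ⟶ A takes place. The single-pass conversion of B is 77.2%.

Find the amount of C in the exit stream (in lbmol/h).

576 lbmol/h

B reacted = 0.772 × 145 = 111.9 lbmol/h; ν_B = −1, so ξ = 111.9/1 = 111.9 lbmol/h.
Outlet amounts (n = n₀ + ν ξ):
  B: 145 − 1(111.9) = 33.06
  C: 800 − 2(111.9) = 576.1
  A: 0 + 1(111.9) = 111.9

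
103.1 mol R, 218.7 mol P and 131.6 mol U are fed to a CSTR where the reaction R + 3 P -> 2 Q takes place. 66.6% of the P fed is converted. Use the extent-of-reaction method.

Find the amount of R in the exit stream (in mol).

P reacted = 0.666 × 218.7 = 145.7 mol; ν_P = −3, so ξ = 145.7/3 = 48.55 mol.
Outlet amounts (n = n₀ + ν ξ):
  R: 103.1 − 1(48.55) = 54.55
  P: 218.7 − 3(48.55) = 73.05
  Q: 0 + 2(48.55) = 97.1
  U: 131.6 (inert)

54.5 mol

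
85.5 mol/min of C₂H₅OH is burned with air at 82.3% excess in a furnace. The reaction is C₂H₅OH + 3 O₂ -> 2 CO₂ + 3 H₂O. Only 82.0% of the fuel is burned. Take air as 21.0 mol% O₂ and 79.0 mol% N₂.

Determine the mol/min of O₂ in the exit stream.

Stoichiometric O₂ = 3 × 85.5 = 256.5 mol/min; O₂ fed = 256.5 × 1.823 = 467.6 mol/min.
N₂ fed = 467.6 × 79/21 = 1759 mol/min.
Fuel reacted = 0.82 × 85.5 → ξ = 70.11 mol/min.
Outlet (n = n₀ + ν ξ):
  C₂H₅OH: 85.5 − 1(70.11) = 15.39
  O₂: 467.6 − 3(70.11) = 257.3
  N₂: 1759 (inert)
  CO₂: 0 + 2(70.11) = 140.2
  H₂O: 0 + 3(70.11) = 210.3

257 mol/min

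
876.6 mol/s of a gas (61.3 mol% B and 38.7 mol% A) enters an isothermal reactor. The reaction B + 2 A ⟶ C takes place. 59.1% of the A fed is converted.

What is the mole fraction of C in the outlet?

A reacted = 0.591 × 339.2 = 200.5 mol/s; ν_A = −2, so ξ = 200.5/2 = 100.2 mol/s.
Outlet amounts (n = n₀ + ν ξ):
  B: 537.4 − 1(100.2) = 437.1
  A: 339.2 − 2(100.2) = 138.8
  C: 0 + 1(100.2) = 100.2
Total out = 676.1 mol/s; y_C = 100.2 / 676.1 = 0.1483.

0.148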